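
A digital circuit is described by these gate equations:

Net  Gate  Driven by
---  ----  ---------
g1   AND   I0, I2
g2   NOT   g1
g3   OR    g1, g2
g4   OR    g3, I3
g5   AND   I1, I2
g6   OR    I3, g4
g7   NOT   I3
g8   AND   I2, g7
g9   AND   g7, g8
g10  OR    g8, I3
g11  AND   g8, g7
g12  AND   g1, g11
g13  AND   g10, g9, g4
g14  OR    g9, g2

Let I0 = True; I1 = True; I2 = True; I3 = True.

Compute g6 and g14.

g1 = I0 AND I2 = True AND True = True
g2 = NOT g1 = NOT True = False
g3 = g1 OR g2 = True OR False = True
g4 = g3 OR I3 = True OR True = True
g6 = I3 OR g4 = True OR True = True
g7 = NOT I3 = NOT True = False
g8 = I2 AND g7 = True AND False = False
g9 = g7 AND g8 = False AND False = False
g14 = g9 OR g2 = False OR False = False

g6 = True, g14 = False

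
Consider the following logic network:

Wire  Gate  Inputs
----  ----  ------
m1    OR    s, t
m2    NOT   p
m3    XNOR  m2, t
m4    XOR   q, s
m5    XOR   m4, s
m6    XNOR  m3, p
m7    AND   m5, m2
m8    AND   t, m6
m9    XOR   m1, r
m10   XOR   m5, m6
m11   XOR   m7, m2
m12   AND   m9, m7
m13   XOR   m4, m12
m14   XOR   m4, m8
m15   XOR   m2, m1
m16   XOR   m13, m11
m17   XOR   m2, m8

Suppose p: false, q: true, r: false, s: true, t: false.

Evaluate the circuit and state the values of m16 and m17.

m16 = true  m17 = true

m1 = s OR t = true OR false = true
m2 = NOT p = NOT false = true
m3 = m2 XNOR t = true XNOR false = false
m4 = q XOR s = true XOR true = false
m5 = m4 XOR s = false XOR true = true
m6 = m3 XNOR p = false XNOR false = true
m7 = m5 AND m2 = true AND true = true
m8 = t AND m6 = false AND true = false
m9 = m1 XOR r = true XOR false = true
m11 = m7 XOR m2 = true XOR true = false
m12 = m9 AND m7 = true AND true = true
m13 = m4 XOR m12 = false XOR true = true
m16 = m13 XOR m11 = true XOR false = true
m17 = m2 XOR m8 = true XOR false = true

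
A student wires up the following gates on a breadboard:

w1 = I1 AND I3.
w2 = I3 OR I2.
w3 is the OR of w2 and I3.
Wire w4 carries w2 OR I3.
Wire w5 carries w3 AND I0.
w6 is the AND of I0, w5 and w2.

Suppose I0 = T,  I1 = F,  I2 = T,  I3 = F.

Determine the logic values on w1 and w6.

w1 = F; w6 = T

w1 = I1 AND I3 = F AND F = F
w2 = I3 OR I2 = F OR T = T
w3 = w2 OR I3 = T OR F = T
w5 = w3 AND I0 = T AND T = T
w6 = I0 AND w5 AND w2 = T AND T AND T = T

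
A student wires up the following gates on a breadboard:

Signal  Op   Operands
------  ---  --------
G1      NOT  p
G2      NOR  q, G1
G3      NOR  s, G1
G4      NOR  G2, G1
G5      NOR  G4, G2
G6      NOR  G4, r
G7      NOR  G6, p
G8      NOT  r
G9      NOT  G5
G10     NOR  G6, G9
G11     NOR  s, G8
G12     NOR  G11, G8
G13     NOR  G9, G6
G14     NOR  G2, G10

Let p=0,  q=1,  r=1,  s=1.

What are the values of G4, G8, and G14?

G1 = NOT p = NOT 0 = 1
G2 = q NOR G1 = 1 NOR 1 = 0
G4 = G2 NOR G1 = 0 NOR 1 = 0
G5 = G4 NOR G2 = 0 NOR 0 = 1
G6 = G4 NOR r = 0 NOR 1 = 0
G8 = NOT r = NOT 1 = 0
G9 = NOT G5 = NOT 1 = 0
G10 = G6 NOR G9 = 0 NOR 0 = 1
G14 = G2 NOR G10 = 0 NOR 1 = 0

G4 = 0, G8 = 0, G14 = 0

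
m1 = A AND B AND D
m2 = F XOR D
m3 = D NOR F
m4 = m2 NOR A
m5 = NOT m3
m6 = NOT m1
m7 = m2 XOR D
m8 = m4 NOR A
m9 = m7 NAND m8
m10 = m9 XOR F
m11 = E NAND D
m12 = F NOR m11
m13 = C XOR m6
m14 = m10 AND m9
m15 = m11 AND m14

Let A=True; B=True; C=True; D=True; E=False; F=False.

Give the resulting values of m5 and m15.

m5 = True, m15 = True

m2 = F XOR D = False XOR True = True
m3 = D NOR F = True NOR False = False
m4 = m2 NOR A = True NOR True = False
m5 = NOT m3 = NOT False = True
m7 = m2 XOR D = True XOR True = False
m8 = m4 NOR A = False NOR True = False
m9 = m7 NAND m8 = False NAND False = True
m10 = m9 XOR F = True XOR False = True
m11 = E NAND D = False NAND True = True
m14 = m10 AND m9 = True AND True = True
m15 = m11 AND m14 = True AND True = True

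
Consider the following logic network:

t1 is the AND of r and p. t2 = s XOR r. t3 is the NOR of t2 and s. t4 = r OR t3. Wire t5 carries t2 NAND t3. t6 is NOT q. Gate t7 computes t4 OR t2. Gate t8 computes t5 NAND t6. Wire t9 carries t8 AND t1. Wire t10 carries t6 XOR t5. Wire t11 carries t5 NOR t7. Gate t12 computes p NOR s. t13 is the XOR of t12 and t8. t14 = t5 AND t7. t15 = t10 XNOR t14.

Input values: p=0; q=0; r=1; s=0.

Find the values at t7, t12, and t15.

t7 = 1  t12 = 1  t15 = 0

t2 = s XOR r = 0 XOR 1 = 1
t3 = t2 NOR s = 1 NOR 0 = 0
t4 = r OR t3 = 1 OR 0 = 1
t5 = t2 NAND t3 = 1 NAND 0 = 1
t6 = NOT q = NOT 0 = 1
t7 = t4 OR t2 = 1 OR 1 = 1
t10 = t6 XOR t5 = 1 XOR 1 = 0
t12 = p NOR s = 0 NOR 0 = 1
t14 = t5 AND t7 = 1 AND 1 = 1
t15 = t10 XNOR t14 = 0 XNOR 1 = 0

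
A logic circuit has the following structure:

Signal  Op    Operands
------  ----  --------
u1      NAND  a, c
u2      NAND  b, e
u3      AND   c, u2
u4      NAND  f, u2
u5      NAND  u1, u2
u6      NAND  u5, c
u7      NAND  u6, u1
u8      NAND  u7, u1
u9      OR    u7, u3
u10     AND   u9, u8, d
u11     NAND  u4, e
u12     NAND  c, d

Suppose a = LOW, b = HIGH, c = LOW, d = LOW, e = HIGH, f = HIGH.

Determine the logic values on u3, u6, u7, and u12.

u3 = LOW, u6 = HIGH, u7 = LOW, u12 = HIGH

u1 = a NAND c = LOW NAND LOW = HIGH
u2 = b NAND e = HIGH NAND HIGH = LOW
u3 = c AND u2 = LOW AND LOW = LOW
u5 = u1 NAND u2 = HIGH NAND LOW = HIGH
u6 = u5 NAND c = HIGH NAND LOW = HIGH
u7 = u6 NAND u1 = HIGH NAND HIGH = LOW
u12 = c NAND d = LOW NAND LOW = HIGH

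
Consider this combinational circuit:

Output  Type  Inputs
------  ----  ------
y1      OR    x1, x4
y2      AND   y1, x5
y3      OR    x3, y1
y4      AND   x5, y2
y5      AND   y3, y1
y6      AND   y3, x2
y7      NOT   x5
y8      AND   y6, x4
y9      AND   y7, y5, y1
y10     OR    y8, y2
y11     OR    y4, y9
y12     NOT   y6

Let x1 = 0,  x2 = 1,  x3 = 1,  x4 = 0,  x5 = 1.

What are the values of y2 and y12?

y1 = x1 OR x4 = 0 OR 0 = 0
y2 = y1 AND x5 = 0 AND 1 = 0
y3 = x3 OR y1 = 1 OR 0 = 1
y6 = y3 AND x2 = 1 AND 1 = 1
y12 = NOT y6 = NOT 1 = 0

y2 = 0, y12 = 0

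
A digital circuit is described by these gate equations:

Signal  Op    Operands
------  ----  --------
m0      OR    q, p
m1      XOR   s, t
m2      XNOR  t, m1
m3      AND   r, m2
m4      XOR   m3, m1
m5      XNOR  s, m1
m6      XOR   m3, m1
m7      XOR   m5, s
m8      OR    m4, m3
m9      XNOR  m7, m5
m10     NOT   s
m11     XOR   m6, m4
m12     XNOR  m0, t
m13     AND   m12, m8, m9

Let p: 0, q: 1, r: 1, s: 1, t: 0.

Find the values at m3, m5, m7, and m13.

m0 = q OR p = 1 OR 0 = 1
m1 = s XOR t = 1 XOR 0 = 1
m2 = t XNOR m1 = 0 XNOR 1 = 0
m3 = r AND m2 = 1 AND 0 = 0
m4 = m3 XOR m1 = 0 XOR 1 = 1
m5 = s XNOR m1 = 1 XNOR 1 = 1
m7 = m5 XOR s = 1 XOR 1 = 0
m8 = m4 OR m3 = 1 OR 0 = 1
m9 = m7 XNOR m5 = 0 XNOR 1 = 0
m12 = m0 XNOR t = 1 XNOR 0 = 0
m13 = m12 AND m8 AND m9 = 0 AND 1 AND 0 = 0

m3 = 0; m5 = 1; m7 = 0; m13 = 0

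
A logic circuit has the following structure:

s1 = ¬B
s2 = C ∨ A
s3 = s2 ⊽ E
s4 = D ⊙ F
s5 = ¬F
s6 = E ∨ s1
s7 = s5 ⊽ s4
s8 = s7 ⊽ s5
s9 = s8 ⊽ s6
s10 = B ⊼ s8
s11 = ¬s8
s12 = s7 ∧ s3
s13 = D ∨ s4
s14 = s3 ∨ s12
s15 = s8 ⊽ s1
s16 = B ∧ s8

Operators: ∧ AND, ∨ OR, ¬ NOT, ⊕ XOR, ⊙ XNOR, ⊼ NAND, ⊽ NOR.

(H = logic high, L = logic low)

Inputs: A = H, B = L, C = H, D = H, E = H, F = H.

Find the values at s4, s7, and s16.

s4 = D XNOR F = H XNOR H = H
s5 = NOT F = NOT H = L
s7 = s5 NOR s4 = L NOR H = L
s8 = s7 NOR s5 = L NOR L = H
s16 = B AND s8 = L AND H = L

s4 = H; s7 = L; s16 = L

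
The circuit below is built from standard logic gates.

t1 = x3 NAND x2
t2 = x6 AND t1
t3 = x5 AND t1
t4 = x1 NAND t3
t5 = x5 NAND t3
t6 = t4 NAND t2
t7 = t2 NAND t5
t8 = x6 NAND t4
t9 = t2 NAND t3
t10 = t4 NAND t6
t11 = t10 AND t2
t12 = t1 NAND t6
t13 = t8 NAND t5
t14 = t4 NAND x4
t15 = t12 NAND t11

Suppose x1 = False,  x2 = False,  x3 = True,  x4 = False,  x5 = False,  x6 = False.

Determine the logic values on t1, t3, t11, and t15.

t1 = True  t3 = False  t11 = False  t15 = True

t1 = x3 NAND x2 = True NAND False = True
t2 = x6 AND t1 = False AND True = False
t3 = x5 AND t1 = False AND True = False
t4 = x1 NAND t3 = False NAND False = True
t6 = t4 NAND t2 = True NAND False = True
t10 = t4 NAND t6 = True NAND True = False
t11 = t10 AND t2 = False AND False = False
t12 = t1 NAND t6 = True NAND True = False
t15 = t12 NAND t11 = False NAND False = True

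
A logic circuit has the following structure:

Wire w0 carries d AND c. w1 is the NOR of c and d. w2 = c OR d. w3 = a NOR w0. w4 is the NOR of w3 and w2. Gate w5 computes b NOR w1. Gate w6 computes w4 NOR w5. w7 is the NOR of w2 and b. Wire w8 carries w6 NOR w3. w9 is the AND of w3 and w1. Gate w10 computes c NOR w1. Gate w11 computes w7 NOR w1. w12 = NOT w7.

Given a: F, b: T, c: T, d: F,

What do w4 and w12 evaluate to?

w4 = F  w12 = T

w0 = d AND c = F AND T = F
w2 = c OR d = T OR F = T
w3 = a NOR w0 = F NOR F = T
w4 = w3 NOR w2 = T NOR T = F
w7 = w2 NOR b = T NOR T = F
w12 = NOT w7 = NOT F = T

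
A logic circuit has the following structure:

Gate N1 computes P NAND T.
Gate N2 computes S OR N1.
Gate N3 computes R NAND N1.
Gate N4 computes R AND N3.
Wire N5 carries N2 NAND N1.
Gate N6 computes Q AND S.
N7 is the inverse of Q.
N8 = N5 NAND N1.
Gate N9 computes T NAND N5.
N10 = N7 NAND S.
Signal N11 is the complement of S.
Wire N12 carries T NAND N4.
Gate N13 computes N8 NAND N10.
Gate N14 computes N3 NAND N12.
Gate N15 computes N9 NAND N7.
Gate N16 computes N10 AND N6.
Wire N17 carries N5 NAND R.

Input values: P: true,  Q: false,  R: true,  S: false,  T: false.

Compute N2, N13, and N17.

N1 = P NAND T = true NAND false = true
N2 = S OR N1 = false OR true = true
N5 = N2 NAND N1 = true NAND true = false
N7 = NOT Q = NOT false = true
N8 = N5 NAND N1 = false NAND true = true
N10 = N7 NAND S = true NAND false = true
N13 = N8 NAND N10 = true NAND true = false
N17 = N5 NAND R = false NAND true = true

N2 = true; N13 = false; N17 = true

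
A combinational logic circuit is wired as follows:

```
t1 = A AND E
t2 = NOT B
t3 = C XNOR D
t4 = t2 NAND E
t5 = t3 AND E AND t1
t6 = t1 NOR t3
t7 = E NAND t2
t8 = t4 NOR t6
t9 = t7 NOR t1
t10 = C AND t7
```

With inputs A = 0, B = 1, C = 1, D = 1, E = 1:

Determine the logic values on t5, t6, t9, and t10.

t5 = 0, t6 = 0, t9 = 0, t10 = 1

t1 = A AND E = 0 AND 1 = 0
t2 = NOT B = NOT 1 = 0
t3 = C XNOR D = 1 XNOR 1 = 1
t5 = t3 AND E AND t1 = 1 AND 1 AND 0 = 0
t6 = t1 NOR t3 = 0 NOR 1 = 0
t7 = E NAND t2 = 1 NAND 0 = 1
t9 = t7 NOR t1 = 1 NOR 0 = 0
t10 = C AND t7 = 1 AND 1 = 1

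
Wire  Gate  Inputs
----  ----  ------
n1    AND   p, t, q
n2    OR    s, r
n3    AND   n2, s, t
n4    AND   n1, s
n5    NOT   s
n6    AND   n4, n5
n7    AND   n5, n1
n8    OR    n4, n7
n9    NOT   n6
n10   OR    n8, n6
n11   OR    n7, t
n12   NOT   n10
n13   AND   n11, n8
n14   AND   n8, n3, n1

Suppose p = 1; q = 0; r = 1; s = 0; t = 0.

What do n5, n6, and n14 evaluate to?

n5 = 1, n6 = 0, n14 = 0

n1 = p AND t AND q = 1 AND 0 AND 0 = 0
n2 = s OR r = 0 OR 1 = 1
n3 = n2 AND s AND t = 1 AND 0 AND 0 = 0
n4 = n1 AND s = 0 AND 0 = 0
n5 = NOT s = NOT 0 = 1
n6 = n4 AND n5 = 0 AND 1 = 0
n7 = n5 AND n1 = 1 AND 0 = 0
n8 = n4 OR n7 = 0 OR 0 = 0
n14 = n8 AND n3 AND n1 = 0 AND 0 AND 0 = 0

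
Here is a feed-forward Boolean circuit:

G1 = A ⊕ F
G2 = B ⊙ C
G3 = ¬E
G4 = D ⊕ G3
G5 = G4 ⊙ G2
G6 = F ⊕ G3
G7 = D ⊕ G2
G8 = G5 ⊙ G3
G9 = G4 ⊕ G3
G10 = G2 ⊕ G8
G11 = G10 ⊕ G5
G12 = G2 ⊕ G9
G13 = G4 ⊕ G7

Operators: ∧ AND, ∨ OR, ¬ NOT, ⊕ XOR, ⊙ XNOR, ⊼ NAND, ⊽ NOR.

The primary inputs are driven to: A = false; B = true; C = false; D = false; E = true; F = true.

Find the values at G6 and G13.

G6 = true, G13 = false

G2 = B XNOR C = true XNOR false = false
G3 = NOT E = NOT true = false
G4 = D XOR G3 = false XOR false = false
G6 = F XOR G3 = true XOR false = true
G7 = D XOR G2 = false XOR false = false
G13 = G4 XOR G7 = false XOR false = false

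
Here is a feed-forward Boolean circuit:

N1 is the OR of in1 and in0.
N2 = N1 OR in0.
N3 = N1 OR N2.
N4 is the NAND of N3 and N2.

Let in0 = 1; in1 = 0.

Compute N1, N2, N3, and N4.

N1 = 1  N2 = 1  N3 = 1  N4 = 0

N1 = in1 OR in0 = 0 OR 1 = 1
N2 = N1 OR in0 = 1 OR 1 = 1
N3 = N1 OR N2 = 1 OR 1 = 1
N4 = N3 NAND N2 = 1 NAND 1 = 0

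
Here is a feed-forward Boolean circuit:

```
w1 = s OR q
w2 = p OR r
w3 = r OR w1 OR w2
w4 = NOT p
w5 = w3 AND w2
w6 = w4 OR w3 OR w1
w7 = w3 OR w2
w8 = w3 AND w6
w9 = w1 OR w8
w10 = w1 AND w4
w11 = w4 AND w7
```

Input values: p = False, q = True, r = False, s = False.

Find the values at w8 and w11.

w8 = True; w11 = True

w1 = s OR q = False OR True = True
w2 = p OR r = False OR False = False
w3 = r OR w1 OR w2 = False OR True OR False = True
w4 = NOT p = NOT False = True
w6 = w4 OR w3 OR w1 = True OR True OR True = True
w7 = w3 OR w2 = True OR False = True
w8 = w3 AND w6 = True AND True = True
w11 = w4 AND w7 = True AND True = True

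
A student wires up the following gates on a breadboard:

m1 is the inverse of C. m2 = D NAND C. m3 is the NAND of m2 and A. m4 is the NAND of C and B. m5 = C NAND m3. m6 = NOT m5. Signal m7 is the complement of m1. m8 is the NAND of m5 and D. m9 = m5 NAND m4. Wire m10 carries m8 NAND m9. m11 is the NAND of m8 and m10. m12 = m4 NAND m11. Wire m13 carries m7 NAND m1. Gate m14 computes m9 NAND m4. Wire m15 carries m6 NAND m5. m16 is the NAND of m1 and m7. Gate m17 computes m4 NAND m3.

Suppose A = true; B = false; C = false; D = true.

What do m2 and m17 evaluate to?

m2 = D NAND C = true NAND false = true
m3 = m2 NAND A = true NAND true = false
m4 = C NAND B = false NAND false = true
m17 = m4 NAND m3 = true NAND false = true

m2 = true, m17 = true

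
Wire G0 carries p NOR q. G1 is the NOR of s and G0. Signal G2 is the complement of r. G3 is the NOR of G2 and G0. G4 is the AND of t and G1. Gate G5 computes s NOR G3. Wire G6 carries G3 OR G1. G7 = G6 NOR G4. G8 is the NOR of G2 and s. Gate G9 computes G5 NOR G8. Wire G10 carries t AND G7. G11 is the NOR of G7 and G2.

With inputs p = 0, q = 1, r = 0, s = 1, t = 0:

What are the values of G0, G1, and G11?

G0 = 0, G1 = 0, G11 = 0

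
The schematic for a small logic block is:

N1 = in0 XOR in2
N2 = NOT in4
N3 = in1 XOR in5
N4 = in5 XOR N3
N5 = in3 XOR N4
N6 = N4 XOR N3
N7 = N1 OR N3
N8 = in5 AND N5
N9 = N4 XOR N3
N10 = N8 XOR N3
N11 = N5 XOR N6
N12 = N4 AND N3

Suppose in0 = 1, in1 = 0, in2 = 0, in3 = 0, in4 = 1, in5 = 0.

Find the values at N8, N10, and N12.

N3 = in1 XOR in5 = 0 XOR 0 = 0
N4 = in5 XOR N3 = 0 XOR 0 = 0
N5 = in3 XOR N4 = 0 XOR 0 = 0
N8 = in5 AND N5 = 0 AND 0 = 0
N10 = N8 XOR N3 = 0 XOR 0 = 0
N12 = N4 AND N3 = 0 AND 0 = 0

N8 = 0  N10 = 0  N12 = 0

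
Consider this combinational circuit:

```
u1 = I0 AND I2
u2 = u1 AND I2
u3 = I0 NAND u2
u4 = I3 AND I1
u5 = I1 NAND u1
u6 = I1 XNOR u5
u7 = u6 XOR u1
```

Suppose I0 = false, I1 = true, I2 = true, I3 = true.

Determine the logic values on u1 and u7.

u1 = I0 AND I2 = false AND true = false
u5 = I1 NAND u1 = true NAND false = true
u6 = I1 XNOR u5 = true XNOR true = true
u7 = u6 XOR u1 = true XOR false = true

u1 = false, u7 = true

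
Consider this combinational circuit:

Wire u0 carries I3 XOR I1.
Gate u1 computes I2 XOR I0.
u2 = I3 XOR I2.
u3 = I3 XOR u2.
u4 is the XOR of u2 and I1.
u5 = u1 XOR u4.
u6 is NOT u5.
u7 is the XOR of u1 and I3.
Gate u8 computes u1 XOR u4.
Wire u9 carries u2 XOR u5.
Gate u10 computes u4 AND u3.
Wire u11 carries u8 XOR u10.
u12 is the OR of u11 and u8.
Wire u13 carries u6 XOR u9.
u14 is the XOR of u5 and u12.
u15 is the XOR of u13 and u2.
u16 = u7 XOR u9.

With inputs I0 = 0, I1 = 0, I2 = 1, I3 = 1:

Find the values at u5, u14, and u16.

u5 = 1; u14 = 0; u16 = 1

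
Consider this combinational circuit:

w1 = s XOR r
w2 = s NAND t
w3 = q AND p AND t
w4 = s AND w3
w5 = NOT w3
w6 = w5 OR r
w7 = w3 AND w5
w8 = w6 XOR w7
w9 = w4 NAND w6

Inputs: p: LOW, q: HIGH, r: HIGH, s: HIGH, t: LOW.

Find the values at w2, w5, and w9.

w2 = s NAND t = HIGH NAND LOW = HIGH
w3 = q AND p AND t = HIGH AND LOW AND LOW = LOW
w4 = s AND w3 = HIGH AND LOW = LOW
w5 = NOT w3 = NOT LOW = HIGH
w6 = w5 OR r = HIGH OR HIGH = HIGH
w9 = w4 NAND w6 = LOW NAND HIGH = HIGH

w2 = HIGH; w5 = HIGH; w9 = HIGH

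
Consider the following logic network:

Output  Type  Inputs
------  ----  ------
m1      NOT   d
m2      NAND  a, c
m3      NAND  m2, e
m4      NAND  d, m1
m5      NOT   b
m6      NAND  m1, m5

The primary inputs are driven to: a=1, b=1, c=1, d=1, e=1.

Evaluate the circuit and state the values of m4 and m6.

m4 = 1  m6 = 1

m1 = NOT d = NOT 1 = 0
m4 = d NAND m1 = 1 NAND 0 = 1
m5 = NOT b = NOT 1 = 0
m6 = m1 NAND m5 = 0 NAND 0 = 1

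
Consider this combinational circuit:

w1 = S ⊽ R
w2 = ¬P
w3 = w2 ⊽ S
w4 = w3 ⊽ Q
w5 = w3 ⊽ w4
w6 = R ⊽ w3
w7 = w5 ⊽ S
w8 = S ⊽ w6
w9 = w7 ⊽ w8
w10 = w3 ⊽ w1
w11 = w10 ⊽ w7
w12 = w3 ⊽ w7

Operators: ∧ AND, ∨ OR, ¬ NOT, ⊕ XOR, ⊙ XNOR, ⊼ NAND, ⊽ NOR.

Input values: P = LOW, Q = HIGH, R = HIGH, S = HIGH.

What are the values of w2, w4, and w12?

w2 = NOT P = NOT LOW = HIGH
w3 = w2 NOR S = HIGH NOR HIGH = LOW
w4 = w3 NOR Q = LOW NOR HIGH = LOW
w5 = w3 NOR w4 = LOW NOR LOW = HIGH
w7 = w5 NOR S = HIGH NOR HIGH = LOW
w12 = w3 NOR w7 = LOW NOR LOW = HIGH

w2 = HIGH  w4 = LOW  w12 = HIGH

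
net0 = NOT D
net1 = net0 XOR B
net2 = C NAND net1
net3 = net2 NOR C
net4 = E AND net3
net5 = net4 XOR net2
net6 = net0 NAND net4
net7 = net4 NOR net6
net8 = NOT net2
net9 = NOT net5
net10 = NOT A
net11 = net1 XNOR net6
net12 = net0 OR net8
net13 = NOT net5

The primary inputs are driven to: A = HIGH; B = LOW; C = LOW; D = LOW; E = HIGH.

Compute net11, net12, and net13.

net11 = HIGH  net12 = HIGH  net13 = LOW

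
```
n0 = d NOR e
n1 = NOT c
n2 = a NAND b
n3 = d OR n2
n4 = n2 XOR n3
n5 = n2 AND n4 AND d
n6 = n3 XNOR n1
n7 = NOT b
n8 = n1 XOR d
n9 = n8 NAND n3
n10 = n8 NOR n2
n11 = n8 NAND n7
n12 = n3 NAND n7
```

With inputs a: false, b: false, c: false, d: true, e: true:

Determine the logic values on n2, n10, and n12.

n2 = true; n10 = false; n12 = false

n1 = NOT c = NOT false = true
n2 = a NAND b = false NAND false = true
n3 = d OR n2 = true OR true = true
n7 = NOT b = NOT false = true
n8 = n1 XOR d = true XOR true = false
n10 = n8 NOR n2 = false NOR true = false
n12 = n3 NAND n7 = true NAND true = false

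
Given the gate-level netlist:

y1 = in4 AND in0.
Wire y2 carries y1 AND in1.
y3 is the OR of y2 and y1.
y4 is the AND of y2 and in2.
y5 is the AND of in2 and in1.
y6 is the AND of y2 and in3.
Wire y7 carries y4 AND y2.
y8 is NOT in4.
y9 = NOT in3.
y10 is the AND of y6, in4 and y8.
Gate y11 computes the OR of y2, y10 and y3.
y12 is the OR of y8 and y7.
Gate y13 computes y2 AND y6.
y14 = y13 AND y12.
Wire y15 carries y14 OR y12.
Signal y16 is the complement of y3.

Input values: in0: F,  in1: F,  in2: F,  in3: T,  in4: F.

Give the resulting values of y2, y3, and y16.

y2 = F, y3 = F, y16 = T

y1 = in4 AND in0 = F AND F = F
y2 = y1 AND in1 = F AND F = F
y3 = y2 OR y1 = F OR F = F
y16 = NOT y3 = NOT F = T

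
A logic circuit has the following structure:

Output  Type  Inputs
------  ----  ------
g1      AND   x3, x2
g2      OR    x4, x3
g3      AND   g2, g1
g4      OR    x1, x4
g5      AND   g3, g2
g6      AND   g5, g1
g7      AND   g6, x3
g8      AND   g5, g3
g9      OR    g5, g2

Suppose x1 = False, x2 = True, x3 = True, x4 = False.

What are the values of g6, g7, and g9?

g6 = True, g7 = True, g9 = True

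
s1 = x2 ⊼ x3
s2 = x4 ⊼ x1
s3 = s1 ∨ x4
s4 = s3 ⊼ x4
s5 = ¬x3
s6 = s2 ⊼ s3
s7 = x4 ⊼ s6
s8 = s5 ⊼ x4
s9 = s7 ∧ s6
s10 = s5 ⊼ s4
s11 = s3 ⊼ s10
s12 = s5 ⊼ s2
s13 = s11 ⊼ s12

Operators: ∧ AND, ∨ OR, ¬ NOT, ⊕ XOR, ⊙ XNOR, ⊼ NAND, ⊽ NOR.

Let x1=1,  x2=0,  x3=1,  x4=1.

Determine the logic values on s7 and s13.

s7 = 0, s13 = 1

s1 = x2 NAND x3 = 0 NAND 1 = 1
s2 = x4 NAND x1 = 1 NAND 1 = 0
s3 = s1 OR x4 = 1 OR 1 = 1
s4 = s3 NAND x4 = 1 NAND 1 = 0
s5 = NOT x3 = NOT 1 = 0
s6 = s2 NAND s3 = 0 NAND 1 = 1
s7 = x4 NAND s6 = 1 NAND 1 = 0
s10 = s5 NAND s4 = 0 NAND 0 = 1
s11 = s3 NAND s10 = 1 NAND 1 = 0
s12 = s5 NAND s2 = 0 NAND 0 = 1
s13 = s11 NAND s12 = 0 NAND 1 = 1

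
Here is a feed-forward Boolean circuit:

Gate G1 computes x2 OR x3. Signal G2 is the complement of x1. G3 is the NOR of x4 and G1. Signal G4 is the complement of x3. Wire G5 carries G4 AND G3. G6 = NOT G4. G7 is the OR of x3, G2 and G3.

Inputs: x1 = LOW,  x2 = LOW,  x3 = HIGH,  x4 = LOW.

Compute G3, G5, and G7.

G3 = LOW, G5 = LOW, G7 = HIGH

G1 = x2 OR x3 = LOW OR HIGH = HIGH
G2 = NOT x1 = NOT LOW = HIGH
G3 = x4 NOR G1 = LOW NOR HIGH = LOW
G4 = NOT x3 = NOT HIGH = LOW
G5 = G4 AND G3 = LOW AND LOW = LOW
G7 = x3 OR G2 OR G3 = HIGH OR HIGH OR LOW = HIGH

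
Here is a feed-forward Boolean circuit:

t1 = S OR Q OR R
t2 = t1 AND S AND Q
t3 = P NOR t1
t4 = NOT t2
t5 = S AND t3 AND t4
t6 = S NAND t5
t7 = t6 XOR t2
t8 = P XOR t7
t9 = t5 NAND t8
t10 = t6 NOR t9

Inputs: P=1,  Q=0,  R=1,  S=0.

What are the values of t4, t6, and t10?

t4 = 1  t6 = 1  t10 = 0

t1 = S OR Q OR R = 0 OR 0 OR 1 = 1
t2 = t1 AND S AND Q = 1 AND 0 AND 0 = 0
t3 = P NOR t1 = 1 NOR 1 = 0
t4 = NOT t2 = NOT 0 = 1
t5 = S AND t3 AND t4 = 0 AND 0 AND 1 = 0
t6 = S NAND t5 = 0 NAND 0 = 1
t7 = t6 XOR t2 = 1 XOR 0 = 1
t8 = P XOR t7 = 1 XOR 1 = 0
t9 = t5 NAND t8 = 0 NAND 0 = 1
t10 = t6 NOR t9 = 1 NOR 1 = 0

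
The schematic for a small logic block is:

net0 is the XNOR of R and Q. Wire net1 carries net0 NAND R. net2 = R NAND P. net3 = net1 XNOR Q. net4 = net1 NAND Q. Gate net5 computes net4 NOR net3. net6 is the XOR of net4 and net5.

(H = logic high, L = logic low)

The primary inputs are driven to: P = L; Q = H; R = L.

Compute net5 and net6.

net5 = L, net6 = L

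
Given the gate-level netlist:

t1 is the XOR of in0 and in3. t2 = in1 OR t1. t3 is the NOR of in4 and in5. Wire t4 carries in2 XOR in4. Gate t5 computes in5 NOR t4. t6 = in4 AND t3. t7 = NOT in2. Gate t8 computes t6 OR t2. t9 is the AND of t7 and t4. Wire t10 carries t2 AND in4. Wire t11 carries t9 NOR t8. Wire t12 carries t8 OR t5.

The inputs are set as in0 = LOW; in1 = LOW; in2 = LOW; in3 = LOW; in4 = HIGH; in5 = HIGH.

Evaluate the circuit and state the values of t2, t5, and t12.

t2 = LOW, t5 = LOW, t12 = LOW

t1 = in0 XOR in3 = LOW XOR LOW = LOW
t2 = in1 OR t1 = LOW OR LOW = LOW
t3 = in4 NOR in5 = HIGH NOR HIGH = LOW
t4 = in2 XOR in4 = LOW XOR HIGH = HIGH
t5 = in5 NOR t4 = HIGH NOR HIGH = LOW
t6 = in4 AND t3 = HIGH AND LOW = LOW
t8 = t6 OR t2 = LOW OR LOW = LOW
t12 = t8 OR t5 = LOW OR LOW = LOW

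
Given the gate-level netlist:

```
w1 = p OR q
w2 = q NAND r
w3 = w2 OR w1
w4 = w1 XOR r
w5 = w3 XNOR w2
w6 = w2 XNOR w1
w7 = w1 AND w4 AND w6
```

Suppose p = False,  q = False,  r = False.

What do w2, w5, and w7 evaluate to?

w2 = True; w5 = True; w7 = False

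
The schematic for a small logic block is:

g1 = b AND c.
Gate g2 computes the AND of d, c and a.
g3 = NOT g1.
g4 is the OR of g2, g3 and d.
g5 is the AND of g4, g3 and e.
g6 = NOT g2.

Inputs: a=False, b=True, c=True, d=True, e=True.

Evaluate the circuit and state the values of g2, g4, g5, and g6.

g1 = b AND c = True AND True = True
g2 = d AND c AND a = True AND True AND False = False
g3 = NOT g1 = NOT True = False
g4 = g2 OR g3 OR d = False OR False OR True = True
g5 = g4 AND g3 AND e = True AND False AND True = False
g6 = NOT g2 = NOT False = True

g2 = False, g4 = True, g5 = False, g6 = True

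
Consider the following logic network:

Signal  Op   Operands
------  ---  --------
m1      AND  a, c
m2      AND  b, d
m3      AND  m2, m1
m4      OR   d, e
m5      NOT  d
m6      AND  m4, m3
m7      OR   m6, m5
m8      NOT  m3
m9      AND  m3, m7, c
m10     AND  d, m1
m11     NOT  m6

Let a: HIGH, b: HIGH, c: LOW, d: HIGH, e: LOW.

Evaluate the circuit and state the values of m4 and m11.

m4 = HIGH; m11 = HIGH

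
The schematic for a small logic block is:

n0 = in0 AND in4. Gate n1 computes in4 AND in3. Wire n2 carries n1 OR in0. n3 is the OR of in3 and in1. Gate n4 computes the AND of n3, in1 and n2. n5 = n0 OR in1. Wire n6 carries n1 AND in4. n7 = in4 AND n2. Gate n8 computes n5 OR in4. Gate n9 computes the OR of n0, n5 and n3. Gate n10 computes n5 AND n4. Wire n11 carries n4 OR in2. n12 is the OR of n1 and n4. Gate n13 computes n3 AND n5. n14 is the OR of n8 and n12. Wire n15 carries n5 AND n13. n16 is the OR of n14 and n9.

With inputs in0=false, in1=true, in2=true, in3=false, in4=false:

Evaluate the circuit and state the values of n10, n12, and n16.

n10 = false, n12 = false, n16 = true

n0 = in0 AND in4 = false AND false = false
n1 = in4 AND in3 = false AND false = false
n2 = n1 OR in0 = false OR false = false
n3 = in3 OR in1 = false OR true = true
n4 = n3 AND in1 AND n2 = true AND true AND false = false
n5 = n0 OR in1 = false OR true = true
n8 = n5 OR in4 = true OR false = true
n9 = n0 OR n5 OR n3 = false OR true OR true = true
n10 = n5 AND n4 = true AND false = false
n12 = n1 OR n4 = false OR false = false
n14 = n8 OR n12 = true OR false = true
n16 = n14 OR n9 = true OR true = true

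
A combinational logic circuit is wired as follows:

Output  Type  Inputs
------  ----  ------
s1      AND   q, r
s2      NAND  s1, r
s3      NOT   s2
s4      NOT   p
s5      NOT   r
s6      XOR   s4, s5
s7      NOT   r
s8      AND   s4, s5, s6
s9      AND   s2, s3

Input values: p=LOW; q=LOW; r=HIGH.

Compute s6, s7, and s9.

s6 = HIGH  s7 = LOW  s9 = LOW

s1 = q AND r = LOW AND HIGH = LOW
s2 = s1 NAND r = LOW NAND HIGH = HIGH
s3 = NOT s2 = NOT HIGH = LOW
s4 = NOT p = NOT LOW = HIGH
s5 = NOT r = NOT HIGH = LOW
s6 = s4 XOR s5 = HIGH XOR LOW = HIGH
s7 = NOT r = NOT HIGH = LOW
s9 = s2 AND s3 = HIGH AND LOW = LOW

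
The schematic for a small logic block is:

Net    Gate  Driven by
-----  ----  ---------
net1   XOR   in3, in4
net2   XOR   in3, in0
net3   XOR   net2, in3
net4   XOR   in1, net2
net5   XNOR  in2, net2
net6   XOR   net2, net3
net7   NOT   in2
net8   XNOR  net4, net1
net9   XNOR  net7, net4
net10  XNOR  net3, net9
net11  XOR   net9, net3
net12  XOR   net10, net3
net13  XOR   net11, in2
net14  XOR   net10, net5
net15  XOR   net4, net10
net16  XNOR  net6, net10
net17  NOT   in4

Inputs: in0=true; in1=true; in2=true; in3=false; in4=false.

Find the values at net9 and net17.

net9 = true; net17 = true

net2 = in3 XOR in0 = false XOR true = true
net4 = in1 XOR net2 = true XOR true = false
net7 = NOT in2 = NOT true = false
net9 = net7 XNOR net4 = false XNOR false = true
net17 = NOT in4 = NOT false = true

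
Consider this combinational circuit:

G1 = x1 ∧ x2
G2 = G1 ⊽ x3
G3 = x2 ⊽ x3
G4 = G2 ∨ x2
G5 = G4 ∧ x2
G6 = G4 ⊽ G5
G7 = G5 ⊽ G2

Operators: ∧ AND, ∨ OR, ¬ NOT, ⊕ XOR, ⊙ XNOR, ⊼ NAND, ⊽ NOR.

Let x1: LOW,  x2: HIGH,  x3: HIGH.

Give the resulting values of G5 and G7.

G5 = HIGH  G7 = LOW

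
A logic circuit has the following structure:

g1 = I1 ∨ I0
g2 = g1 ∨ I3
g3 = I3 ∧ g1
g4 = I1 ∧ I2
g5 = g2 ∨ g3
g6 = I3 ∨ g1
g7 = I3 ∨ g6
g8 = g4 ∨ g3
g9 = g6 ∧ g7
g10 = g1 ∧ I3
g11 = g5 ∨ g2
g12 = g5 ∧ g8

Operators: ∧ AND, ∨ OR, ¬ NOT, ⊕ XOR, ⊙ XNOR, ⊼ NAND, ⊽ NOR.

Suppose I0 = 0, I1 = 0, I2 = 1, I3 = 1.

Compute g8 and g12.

g1 = I1 OR I0 = 0 OR 0 = 0
g2 = g1 OR I3 = 0 OR 1 = 1
g3 = I3 AND g1 = 1 AND 0 = 0
g4 = I1 AND I2 = 0 AND 1 = 0
g5 = g2 OR g3 = 1 OR 0 = 1
g8 = g4 OR g3 = 0 OR 0 = 0
g12 = g5 AND g8 = 1 AND 0 = 0

g8 = 0, g12 = 0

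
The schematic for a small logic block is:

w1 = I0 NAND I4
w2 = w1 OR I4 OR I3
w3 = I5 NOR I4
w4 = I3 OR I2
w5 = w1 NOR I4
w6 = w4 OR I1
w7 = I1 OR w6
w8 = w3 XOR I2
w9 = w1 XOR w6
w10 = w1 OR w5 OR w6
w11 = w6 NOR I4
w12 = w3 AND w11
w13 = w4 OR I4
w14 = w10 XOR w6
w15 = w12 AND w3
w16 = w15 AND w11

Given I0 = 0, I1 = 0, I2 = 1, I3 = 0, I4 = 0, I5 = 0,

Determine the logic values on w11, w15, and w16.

w3 = I5 NOR I4 = 0 NOR 0 = 1
w4 = I3 OR I2 = 0 OR 1 = 1
w6 = w4 OR I1 = 1 OR 0 = 1
w11 = w6 NOR I4 = 1 NOR 0 = 0
w12 = w3 AND w11 = 1 AND 0 = 0
w15 = w12 AND w3 = 0 AND 1 = 0
w16 = w15 AND w11 = 0 AND 0 = 0

w11 = 0; w15 = 0; w16 = 0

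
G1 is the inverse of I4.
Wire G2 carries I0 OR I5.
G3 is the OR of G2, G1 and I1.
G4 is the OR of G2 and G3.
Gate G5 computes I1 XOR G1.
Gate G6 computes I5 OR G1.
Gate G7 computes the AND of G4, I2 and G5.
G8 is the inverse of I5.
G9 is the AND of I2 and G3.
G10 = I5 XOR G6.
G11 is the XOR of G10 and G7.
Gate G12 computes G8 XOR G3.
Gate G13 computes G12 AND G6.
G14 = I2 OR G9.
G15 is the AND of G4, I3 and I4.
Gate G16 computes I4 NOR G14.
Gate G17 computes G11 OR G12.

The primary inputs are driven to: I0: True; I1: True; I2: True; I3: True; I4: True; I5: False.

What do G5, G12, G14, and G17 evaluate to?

G1 = NOT I4 = NOT True = False
G2 = I0 OR I5 = True OR False = True
G3 = G2 OR G1 OR I1 = True OR False OR True = True
G4 = G2 OR G3 = True OR True = True
G5 = I1 XOR G1 = True XOR False = True
G6 = I5 OR G1 = False OR False = False
G7 = G4 AND I2 AND G5 = True AND True AND True = True
G8 = NOT I5 = NOT False = True
G9 = I2 AND G3 = True AND True = True
G10 = I5 XOR G6 = False XOR False = False
G11 = G10 XOR G7 = False XOR True = True
G12 = G8 XOR G3 = True XOR True = False
G14 = I2 OR G9 = True OR True = True
G17 = G11 OR G12 = True OR False = True

G5 = True, G12 = False, G14 = True, G17 = True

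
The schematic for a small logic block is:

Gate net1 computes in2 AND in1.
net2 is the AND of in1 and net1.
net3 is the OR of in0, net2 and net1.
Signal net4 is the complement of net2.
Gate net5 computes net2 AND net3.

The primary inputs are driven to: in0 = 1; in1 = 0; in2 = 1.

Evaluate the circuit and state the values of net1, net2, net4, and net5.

net1 = in2 AND in1 = 1 AND 0 = 0
net2 = in1 AND net1 = 0 AND 0 = 0
net3 = in0 OR net2 OR net1 = 1 OR 0 OR 0 = 1
net4 = NOT net2 = NOT 0 = 1
net5 = net2 AND net3 = 0 AND 1 = 0

net1 = 0; net2 = 0; net4 = 1; net5 = 0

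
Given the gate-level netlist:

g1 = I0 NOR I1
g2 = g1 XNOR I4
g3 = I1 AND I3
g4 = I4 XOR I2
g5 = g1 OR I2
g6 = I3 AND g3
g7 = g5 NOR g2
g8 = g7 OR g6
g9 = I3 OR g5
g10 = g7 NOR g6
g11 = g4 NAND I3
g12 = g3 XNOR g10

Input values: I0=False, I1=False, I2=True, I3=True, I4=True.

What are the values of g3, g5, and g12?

g3 = False, g5 = True, g12 = False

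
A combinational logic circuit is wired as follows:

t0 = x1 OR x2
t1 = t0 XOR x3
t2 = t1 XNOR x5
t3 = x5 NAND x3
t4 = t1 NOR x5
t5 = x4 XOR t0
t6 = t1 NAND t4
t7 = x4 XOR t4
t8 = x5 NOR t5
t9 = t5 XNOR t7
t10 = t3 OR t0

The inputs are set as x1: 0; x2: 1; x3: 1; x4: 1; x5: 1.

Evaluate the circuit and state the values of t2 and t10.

t0 = x1 OR x2 = 0 OR 1 = 1
t1 = t0 XOR x3 = 1 XOR 1 = 0
t2 = t1 XNOR x5 = 0 XNOR 1 = 0
t3 = x5 NAND x3 = 1 NAND 1 = 0
t10 = t3 OR t0 = 0 OR 1 = 1

t2 = 0, t10 = 1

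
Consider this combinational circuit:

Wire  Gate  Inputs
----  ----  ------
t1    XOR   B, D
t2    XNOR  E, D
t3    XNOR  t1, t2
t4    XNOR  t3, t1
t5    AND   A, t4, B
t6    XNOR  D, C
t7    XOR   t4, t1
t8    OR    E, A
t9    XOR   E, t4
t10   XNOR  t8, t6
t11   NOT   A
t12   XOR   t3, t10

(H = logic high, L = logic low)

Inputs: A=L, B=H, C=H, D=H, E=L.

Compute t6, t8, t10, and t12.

t1 = B XOR D = H XOR H = L
t2 = E XNOR D = L XNOR H = L
t3 = t1 XNOR t2 = L XNOR L = H
t6 = D XNOR C = H XNOR H = H
t8 = E OR A = L OR L = L
t10 = t8 XNOR t6 = L XNOR H = L
t12 = t3 XOR t10 = H XOR L = H

t6 = H; t8 = L; t10 = L; t12 = H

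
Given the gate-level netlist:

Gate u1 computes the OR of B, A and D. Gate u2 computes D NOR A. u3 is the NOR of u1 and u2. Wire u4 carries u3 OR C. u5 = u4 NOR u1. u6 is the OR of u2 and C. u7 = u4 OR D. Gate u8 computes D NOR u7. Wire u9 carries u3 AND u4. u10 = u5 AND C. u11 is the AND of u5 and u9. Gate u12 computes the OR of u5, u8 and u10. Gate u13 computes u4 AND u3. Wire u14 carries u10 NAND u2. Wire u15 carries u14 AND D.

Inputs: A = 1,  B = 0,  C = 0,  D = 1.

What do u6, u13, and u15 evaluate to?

u6 = 0, u13 = 0, u15 = 1

u1 = B OR A OR D = 0 OR 1 OR 1 = 1
u2 = D NOR A = 1 NOR 1 = 0
u3 = u1 NOR u2 = 1 NOR 0 = 0
u4 = u3 OR C = 0 OR 0 = 0
u5 = u4 NOR u1 = 0 NOR 1 = 0
u6 = u2 OR C = 0 OR 0 = 0
u10 = u5 AND C = 0 AND 0 = 0
u13 = u4 AND u3 = 0 AND 0 = 0
u14 = u10 NAND u2 = 0 NAND 0 = 1
u15 = u14 AND D = 1 AND 1 = 1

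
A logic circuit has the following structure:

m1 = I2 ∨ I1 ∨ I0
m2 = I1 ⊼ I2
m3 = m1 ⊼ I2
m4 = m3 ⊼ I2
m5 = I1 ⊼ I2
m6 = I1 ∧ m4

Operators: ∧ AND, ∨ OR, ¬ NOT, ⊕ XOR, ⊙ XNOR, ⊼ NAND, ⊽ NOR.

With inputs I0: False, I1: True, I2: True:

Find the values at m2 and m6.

m1 = I2 OR I1 OR I0 = True OR True OR False = True
m2 = I1 NAND I2 = True NAND True = False
m3 = m1 NAND I2 = True NAND True = False
m4 = m3 NAND I2 = False NAND True = True
m6 = I1 AND m4 = True AND True = True

m2 = False, m6 = True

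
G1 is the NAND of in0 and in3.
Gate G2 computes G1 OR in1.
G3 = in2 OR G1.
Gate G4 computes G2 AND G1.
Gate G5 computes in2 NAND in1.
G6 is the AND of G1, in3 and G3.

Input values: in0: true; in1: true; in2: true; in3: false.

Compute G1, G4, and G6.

G1 = in0 NAND in3 = true NAND false = true
G2 = G1 OR in1 = true OR true = true
G3 = in2 OR G1 = true OR true = true
G4 = G2 AND G1 = true AND true = true
G6 = G1 AND in3 AND G3 = true AND false AND true = false

G1 = true, G4 = true, G6 = false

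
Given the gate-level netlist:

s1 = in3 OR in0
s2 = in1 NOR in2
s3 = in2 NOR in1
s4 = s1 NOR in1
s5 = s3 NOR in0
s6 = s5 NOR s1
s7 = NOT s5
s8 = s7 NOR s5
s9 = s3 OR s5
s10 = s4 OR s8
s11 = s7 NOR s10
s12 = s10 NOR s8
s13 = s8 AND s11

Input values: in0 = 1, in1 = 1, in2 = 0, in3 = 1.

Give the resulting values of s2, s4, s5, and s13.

s2 = 0  s4 = 0  s5 = 0  s13 = 0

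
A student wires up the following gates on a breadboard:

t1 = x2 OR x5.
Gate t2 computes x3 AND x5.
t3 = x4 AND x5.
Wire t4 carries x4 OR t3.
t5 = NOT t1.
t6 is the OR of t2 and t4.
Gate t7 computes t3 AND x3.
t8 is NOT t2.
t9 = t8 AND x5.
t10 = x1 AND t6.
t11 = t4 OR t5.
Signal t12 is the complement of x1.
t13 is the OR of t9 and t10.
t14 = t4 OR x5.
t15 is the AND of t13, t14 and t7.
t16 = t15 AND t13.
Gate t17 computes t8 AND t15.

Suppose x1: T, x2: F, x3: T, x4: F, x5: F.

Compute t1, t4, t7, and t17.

t1 = F; t4 = F; t7 = F; t17 = F

t1 = x2 OR x5 = F OR F = F
t2 = x3 AND x5 = T AND F = F
t3 = x4 AND x5 = F AND F = F
t4 = x4 OR t3 = F OR F = F
t6 = t2 OR t4 = F OR F = F
t7 = t3 AND x3 = F AND T = F
t8 = NOT t2 = NOT F = T
t9 = t8 AND x5 = T AND F = F
t10 = x1 AND t6 = T AND F = F
t13 = t9 OR t10 = F OR F = F
t14 = t4 OR x5 = F OR F = F
t15 = t13 AND t14 AND t7 = F AND F AND F = F
t17 = t8 AND t15 = T AND F = F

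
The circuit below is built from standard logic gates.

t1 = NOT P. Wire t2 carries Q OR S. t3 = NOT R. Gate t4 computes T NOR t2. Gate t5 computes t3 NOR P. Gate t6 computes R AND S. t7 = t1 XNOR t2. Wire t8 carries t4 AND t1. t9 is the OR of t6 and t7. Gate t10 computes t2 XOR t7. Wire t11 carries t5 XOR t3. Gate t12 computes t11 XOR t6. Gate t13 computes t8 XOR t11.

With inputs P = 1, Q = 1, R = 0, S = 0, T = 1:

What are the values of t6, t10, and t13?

t1 = NOT P = NOT 1 = 0
t2 = Q OR S = 1 OR 0 = 1
t3 = NOT R = NOT 0 = 1
t4 = T NOR t2 = 1 NOR 1 = 0
t5 = t3 NOR P = 1 NOR 1 = 0
t6 = R AND S = 0 AND 0 = 0
t7 = t1 XNOR t2 = 0 XNOR 1 = 0
t8 = t4 AND t1 = 0 AND 0 = 0
t10 = t2 XOR t7 = 1 XOR 0 = 1
t11 = t5 XOR t3 = 0 XOR 1 = 1
t13 = t8 XOR t11 = 0 XOR 1 = 1

t6 = 0; t10 = 1; t13 = 1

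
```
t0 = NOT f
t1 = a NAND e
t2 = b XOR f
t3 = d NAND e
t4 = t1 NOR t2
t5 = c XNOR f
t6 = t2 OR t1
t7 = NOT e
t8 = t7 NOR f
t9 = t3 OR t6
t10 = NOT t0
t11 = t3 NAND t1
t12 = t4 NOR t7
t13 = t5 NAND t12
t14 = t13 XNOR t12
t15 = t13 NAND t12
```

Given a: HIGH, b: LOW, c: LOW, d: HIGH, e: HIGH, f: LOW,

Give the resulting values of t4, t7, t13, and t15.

t1 = a NAND e = HIGH NAND HIGH = LOW
t2 = b XOR f = LOW XOR LOW = LOW
t4 = t1 NOR t2 = LOW NOR LOW = HIGH
t5 = c XNOR f = LOW XNOR LOW = HIGH
t7 = NOT e = NOT HIGH = LOW
t12 = t4 NOR t7 = HIGH NOR LOW = LOW
t13 = t5 NAND t12 = HIGH NAND LOW = HIGH
t15 = t13 NAND t12 = HIGH NAND LOW = HIGH

t4 = HIGH  t7 = LOW  t13 = HIGH  t15 = HIGH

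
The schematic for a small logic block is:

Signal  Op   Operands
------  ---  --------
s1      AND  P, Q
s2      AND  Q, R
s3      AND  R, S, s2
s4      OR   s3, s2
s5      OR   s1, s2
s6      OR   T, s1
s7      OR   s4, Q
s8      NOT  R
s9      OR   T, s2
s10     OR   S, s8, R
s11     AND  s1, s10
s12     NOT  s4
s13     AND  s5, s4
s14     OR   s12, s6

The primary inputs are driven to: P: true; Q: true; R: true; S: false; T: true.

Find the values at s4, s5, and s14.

s1 = P AND Q = true AND true = true
s2 = Q AND R = true AND true = true
s3 = R AND S AND s2 = true AND false AND true = false
s4 = s3 OR s2 = false OR true = true
s5 = s1 OR s2 = true OR true = true
s6 = T OR s1 = true OR true = true
s12 = NOT s4 = NOT true = false
s14 = s12 OR s6 = false OR true = true

s4 = true  s5 = true  s14 = true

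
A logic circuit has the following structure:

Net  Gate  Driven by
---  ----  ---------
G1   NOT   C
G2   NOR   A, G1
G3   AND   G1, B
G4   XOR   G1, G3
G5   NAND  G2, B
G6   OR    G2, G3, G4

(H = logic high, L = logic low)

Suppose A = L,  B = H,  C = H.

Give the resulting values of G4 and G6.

G4 = L  G6 = H

G1 = NOT C = NOT H = L
G2 = A NOR G1 = L NOR L = H
G3 = G1 AND B = L AND H = L
G4 = G1 XOR G3 = L XOR L = L
G6 = G2 OR G3 OR G4 = H OR L OR L = H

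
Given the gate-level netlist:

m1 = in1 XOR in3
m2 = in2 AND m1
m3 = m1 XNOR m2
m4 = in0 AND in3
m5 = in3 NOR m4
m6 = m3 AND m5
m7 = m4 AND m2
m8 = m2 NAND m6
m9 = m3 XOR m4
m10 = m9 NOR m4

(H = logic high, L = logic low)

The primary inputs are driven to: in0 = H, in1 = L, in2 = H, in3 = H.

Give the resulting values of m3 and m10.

m1 = in1 XOR in3 = L XOR H = H
m2 = in2 AND m1 = H AND H = H
m3 = m1 XNOR m2 = H XNOR H = H
m4 = in0 AND in3 = H AND H = H
m9 = m3 XOR m4 = H XOR H = L
m10 = m9 NOR m4 = L NOR H = L

m3 = H  m10 = L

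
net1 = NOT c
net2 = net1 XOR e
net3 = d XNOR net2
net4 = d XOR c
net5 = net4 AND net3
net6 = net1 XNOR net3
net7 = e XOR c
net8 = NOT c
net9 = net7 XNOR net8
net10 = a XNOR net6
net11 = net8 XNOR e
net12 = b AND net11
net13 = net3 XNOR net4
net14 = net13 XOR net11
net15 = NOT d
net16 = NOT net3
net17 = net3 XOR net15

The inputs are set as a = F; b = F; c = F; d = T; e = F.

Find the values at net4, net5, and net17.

net1 = NOT c = NOT F = T
net2 = net1 XOR e = T XOR F = T
net3 = d XNOR net2 = T XNOR T = T
net4 = d XOR c = T XOR F = T
net5 = net4 AND net3 = T AND T = T
net15 = NOT d = NOT T = F
net17 = net3 XOR net15 = T XOR F = T

net4 = T  net5 = T  net17 = T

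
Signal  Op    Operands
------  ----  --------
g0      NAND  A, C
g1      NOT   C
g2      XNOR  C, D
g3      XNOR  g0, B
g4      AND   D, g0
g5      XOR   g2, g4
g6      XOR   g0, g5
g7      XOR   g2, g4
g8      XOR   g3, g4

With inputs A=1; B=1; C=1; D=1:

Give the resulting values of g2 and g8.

g2 = 1, g8 = 0

g0 = A NAND C = 1 NAND 1 = 0
g2 = C XNOR D = 1 XNOR 1 = 1
g3 = g0 XNOR B = 0 XNOR 1 = 0
g4 = D AND g0 = 1 AND 0 = 0
g8 = g3 XOR g4 = 0 XOR 0 = 0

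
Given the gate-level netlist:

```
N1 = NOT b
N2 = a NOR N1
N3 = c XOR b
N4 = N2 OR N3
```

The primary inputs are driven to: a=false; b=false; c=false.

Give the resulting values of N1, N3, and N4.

N1 = true; N3 = false; N4 = false

N1 = NOT b = NOT false = true
N2 = a NOR N1 = false NOR true = false
N3 = c XOR b = false XOR false = false
N4 = N2 OR N3 = false OR false = false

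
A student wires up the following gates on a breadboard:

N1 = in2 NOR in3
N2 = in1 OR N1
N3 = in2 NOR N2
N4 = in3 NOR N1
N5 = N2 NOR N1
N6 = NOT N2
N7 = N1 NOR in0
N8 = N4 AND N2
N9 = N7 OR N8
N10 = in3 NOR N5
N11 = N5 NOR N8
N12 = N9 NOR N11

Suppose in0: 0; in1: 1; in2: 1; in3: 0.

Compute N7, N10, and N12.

N7 = 1, N10 = 1, N12 = 0

N1 = in2 NOR in3 = 1 NOR 0 = 0
N2 = in1 OR N1 = 1 OR 0 = 1
N4 = in3 NOR N1 = 0 NOR 0 = 1
N5 = N2 NOR N1 = 1 NOR 0 = 0
N7 = N1 NOR in0 = 0 NOR 0 = 1
N8 = N4 AND N2 = 1 AND 1 = 1
N9 = N7 OR N8 = 1 OR 1 = 1
N10 = in3 NOR N5 = 0 NOR 0 = 1
N11 = N5 NOR N8 = 0 NOR 1 = 0
N12 = N9 NOR N11 = 1 NOR 0 = 0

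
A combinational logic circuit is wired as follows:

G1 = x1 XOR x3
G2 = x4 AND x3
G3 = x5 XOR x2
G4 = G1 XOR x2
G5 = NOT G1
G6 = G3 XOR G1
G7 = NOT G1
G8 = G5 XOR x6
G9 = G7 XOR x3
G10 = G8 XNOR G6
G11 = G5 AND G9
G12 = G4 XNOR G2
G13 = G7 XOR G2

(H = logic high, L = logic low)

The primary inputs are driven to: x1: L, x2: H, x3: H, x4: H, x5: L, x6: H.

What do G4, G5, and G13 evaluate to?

G4 = L, G5 = L, G13 = H

G1 = x1 XOR x3 = L XOR H = H
G2 = x4 AND x3 = H AND H = H
G4 = G1 XOR x2 = H XOR H = L
G5 = NOT G1 = NOT H = L
G7 = NOT G1 = NOT H = L
G13 = G7 XOR G2 = L XOR H = H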